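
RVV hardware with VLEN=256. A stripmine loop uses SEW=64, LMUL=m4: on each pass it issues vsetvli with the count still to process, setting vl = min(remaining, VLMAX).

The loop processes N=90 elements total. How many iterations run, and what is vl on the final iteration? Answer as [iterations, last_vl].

VLMAX = (256 × 4) / 64 = 16 lanes
iterations = ceil(90/16) = 6; final-pass vl = 10

[iterations, last_vl] = [6, 10]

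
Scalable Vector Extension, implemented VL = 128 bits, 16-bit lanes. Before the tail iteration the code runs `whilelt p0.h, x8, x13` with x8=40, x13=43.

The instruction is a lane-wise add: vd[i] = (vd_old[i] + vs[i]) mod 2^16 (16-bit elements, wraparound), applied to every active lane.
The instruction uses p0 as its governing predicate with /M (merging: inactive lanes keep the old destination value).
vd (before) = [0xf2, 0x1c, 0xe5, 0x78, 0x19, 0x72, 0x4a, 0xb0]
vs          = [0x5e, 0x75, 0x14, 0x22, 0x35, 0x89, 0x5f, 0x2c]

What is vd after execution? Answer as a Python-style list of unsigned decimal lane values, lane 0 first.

vd = [336, 145, 249, 120, 25, 114, 74, 176]

128-bit reg / 16-bit elem → 8 lanes
active while 40+j < 43, i.e. j ∈ [0,3) capped at 8 ⇒ 3
lane  0: add(0xf2,0x5e) ⇒ 0x150
lane  1: add(0x1c,0x75) ⇒ 0x91
lane  2: add(0xe5,0x14) ⇒ 0xf9
lane  3: tail/keep ⇒ 0x78
lane  4: tail/keep ⇒ 0x19
lane  5: tail/keep ⇒ 0x72
lane  6: tail/keep ⇒ 0x4a
lane  7: tail/keep ⇒ 0xb0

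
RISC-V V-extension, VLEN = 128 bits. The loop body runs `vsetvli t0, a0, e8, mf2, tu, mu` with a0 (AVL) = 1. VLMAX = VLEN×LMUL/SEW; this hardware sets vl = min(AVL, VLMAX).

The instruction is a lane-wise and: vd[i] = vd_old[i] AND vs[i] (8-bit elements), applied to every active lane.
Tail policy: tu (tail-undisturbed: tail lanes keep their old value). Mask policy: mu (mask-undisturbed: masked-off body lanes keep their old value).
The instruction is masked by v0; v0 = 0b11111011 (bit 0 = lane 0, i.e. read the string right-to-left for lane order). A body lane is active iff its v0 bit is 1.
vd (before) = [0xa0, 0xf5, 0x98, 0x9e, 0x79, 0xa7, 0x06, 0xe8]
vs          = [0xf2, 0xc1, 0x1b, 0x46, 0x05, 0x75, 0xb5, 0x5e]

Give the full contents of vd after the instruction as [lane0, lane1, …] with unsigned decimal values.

vd = [160, 245, 152, 158, 121, 167, 6, 232]

VLMAX = VLEN×LMUL/SEW = 128×1/2/8 = 8
vl = min(AVL, VLMAX) = min(1, 8) = 1
[0] and(0xa0,0xf2) = 0xa0
[1] tail/keep = 0xf5
[2] tail/keep = 0x98
[3] tail/keep = 0x9e
[4] tail/keep = 0x79
[5] tail/keep = 0xa7
[6] tail/keep = 0x06
[7] tail/keep = 0xe8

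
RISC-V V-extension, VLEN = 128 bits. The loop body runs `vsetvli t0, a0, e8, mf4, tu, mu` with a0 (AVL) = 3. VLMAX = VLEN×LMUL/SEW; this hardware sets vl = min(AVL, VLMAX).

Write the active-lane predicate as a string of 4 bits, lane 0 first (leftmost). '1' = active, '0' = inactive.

VLMAX = (128 × 1/4) / 8 = 4 lanes
vl = min(AVL, VLMAX) = min(3, 4) = 3
bits (lane 0 leftmost): 1110

predicate = 1110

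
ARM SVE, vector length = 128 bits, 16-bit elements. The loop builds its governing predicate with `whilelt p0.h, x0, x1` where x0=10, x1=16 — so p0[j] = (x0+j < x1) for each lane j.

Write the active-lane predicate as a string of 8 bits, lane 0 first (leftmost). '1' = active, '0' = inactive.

register lanes = 128/16 = 8
active while 10+j < 16, i.e. j ∈ [0,6) capped at 8 ⇒ 6
bits (lane 0 leftmost): 11111100

predicate = 11111100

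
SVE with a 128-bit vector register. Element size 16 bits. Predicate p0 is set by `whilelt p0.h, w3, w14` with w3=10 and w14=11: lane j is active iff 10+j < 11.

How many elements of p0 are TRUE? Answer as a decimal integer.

lane count: 128 div 16 = 8
whilelt: lane j active iff 10+j < 11 → j < 1 → 1 active

vl = 1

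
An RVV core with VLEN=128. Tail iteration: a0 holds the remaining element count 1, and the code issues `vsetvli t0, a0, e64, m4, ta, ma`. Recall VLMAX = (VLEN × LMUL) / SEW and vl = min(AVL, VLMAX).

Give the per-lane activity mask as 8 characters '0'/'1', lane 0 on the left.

predicate = 10000000

lanes per group: 128·4/64 = 8
vl ← min(1, 8) = 1
bits (lane 0 leftmost): 10000000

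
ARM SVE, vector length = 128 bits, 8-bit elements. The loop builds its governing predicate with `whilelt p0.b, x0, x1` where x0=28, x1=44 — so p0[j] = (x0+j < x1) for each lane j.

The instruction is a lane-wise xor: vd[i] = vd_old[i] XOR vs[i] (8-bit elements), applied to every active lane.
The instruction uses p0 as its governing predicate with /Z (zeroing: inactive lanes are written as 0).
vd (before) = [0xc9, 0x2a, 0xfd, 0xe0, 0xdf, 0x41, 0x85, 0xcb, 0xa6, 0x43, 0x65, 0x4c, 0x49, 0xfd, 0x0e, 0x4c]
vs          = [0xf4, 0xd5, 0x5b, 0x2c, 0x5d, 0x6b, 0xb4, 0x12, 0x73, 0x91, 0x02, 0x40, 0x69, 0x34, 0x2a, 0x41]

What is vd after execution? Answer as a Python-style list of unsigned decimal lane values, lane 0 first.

register lanes = 128/8 = 16
active while 28+j < 44, i.e. j ∈ [0,16) capped at 16 ⇒ 16
[0] xor(0xc9,0xf4) = 0x3d
[1] xor(0x2a,0xd5) = 0xff
[2] xor(0xfd,0x5b) = 0xa6
[3] xor(0xe0,0x2c) = 0xcc
[4] xor(0xdf,0x5d) = 0x82
[5] xor(0x41,0x6b) = 0x2a
[6] xor(0x85,0xb4) = 0x31
[7] xor(0xcb,0x12) = 0xd9
[8] xor(0xa6,0x73) = 0xd5
[9] xor(0x43,0x91) = 0xd2
[10] xor(0x65,0x02) = 0x67
[11] xor(0x4c,0x40) = 0x0c
[12] xor(0x49,0x69) = 0x20
[13] xor(0xfd,0x34) = 0xc9
[14] xor(0x0e,0x2a) = 0x24
[15] xor(0x4c,0x41) = 0x0d

vd = [61, 255, 166, 204, 130, 42, 49, 217, 213, 210, 103, 12, 32, 201, 36, 13]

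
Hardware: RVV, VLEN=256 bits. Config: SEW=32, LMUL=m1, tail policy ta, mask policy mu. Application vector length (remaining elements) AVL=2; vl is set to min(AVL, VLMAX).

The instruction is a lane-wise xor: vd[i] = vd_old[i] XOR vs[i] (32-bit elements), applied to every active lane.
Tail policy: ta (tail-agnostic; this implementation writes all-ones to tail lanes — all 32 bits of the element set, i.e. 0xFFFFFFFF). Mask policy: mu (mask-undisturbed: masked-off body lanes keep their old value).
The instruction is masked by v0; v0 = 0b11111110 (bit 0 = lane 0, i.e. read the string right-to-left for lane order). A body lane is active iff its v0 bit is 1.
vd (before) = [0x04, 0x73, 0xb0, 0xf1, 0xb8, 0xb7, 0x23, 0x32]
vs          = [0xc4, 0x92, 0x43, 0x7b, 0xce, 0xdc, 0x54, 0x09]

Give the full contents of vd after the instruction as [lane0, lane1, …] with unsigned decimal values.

VLMAX = (256 × 1) / 32 = 8 lanes
vl ← min(2, 8) = 2
vd[0] mask-off/keep -> 0x04
vd[1] xor(0x73,0x92) -> 0xe1
vd[2] tail/ones -> 0xffffffff
vd[3] tail/ones -> 0xffffffff
vd[4] tail/ones -> 0xffffffff
vd[5] tail/ones -> 0xffffffff
vd[6] tail/ones -> 0xffffffff
vd[7] tail/ones -> 0xffffffff

vd = [4, 225, 4294967295, 4294967295, 4294967295, 4294967295, 4294967295, 4294967295]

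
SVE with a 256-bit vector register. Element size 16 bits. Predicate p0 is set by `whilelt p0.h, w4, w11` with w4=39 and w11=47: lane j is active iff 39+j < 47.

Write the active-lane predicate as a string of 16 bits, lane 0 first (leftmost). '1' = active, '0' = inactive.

lane count: 256 div 16 = 16
whilelt: lane j active iff 39+j < 47 → j < 8 → 8 active
bits (lane 0 leftmost): 1111111100000000

predicate = 1111111100000000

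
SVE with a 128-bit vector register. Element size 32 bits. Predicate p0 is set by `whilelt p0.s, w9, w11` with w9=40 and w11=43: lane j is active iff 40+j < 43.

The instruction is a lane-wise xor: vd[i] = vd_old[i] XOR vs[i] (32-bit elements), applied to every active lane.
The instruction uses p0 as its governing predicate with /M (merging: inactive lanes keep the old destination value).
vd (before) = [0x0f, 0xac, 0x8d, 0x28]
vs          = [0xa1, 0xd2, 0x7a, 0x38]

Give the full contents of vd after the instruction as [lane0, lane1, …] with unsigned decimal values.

vd = [174, 126, 247, 40]

register lanes = 128/32 = 4
p0[j] = (40+j < 43); true for j=0..2 → 3 lanes set
vd[0] xor(0x0f,0xa1) -> 0xae
vd[1] xor(0xac,0xd2) -> 0x7e
vd[2] xor(0x8d,0x7a) -> 0xf7
vd[3] tail/keep -> 0x28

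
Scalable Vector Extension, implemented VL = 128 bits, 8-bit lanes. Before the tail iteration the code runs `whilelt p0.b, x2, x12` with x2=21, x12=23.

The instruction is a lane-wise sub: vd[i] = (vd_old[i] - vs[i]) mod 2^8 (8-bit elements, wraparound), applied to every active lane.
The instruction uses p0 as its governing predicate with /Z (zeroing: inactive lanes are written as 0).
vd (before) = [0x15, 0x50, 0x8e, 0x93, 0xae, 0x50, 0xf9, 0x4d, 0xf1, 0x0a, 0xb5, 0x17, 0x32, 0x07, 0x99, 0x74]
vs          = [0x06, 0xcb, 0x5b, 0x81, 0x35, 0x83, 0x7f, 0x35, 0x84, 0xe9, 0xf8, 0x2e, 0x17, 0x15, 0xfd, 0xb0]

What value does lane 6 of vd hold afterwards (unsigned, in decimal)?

vd[6] = 0

lane count: 128 div 8 = 16
p0[j] = (21+j < 23); true for j=0..1 → 2 lanes set
[0] sub(0x15,0x06) = 0x0f
[1] sub(0x50,0xcb) = 0x85
[2] tail/zero = 0x00
[3] tail/zero = 0x00
[4] tail/zero = 0x00
[5] tail/zero = 0x00
[6] tail/zero = 0x00
[7] tail/zero = 0x00
[8] tail/zero = 0x00
[9] tail/zero = 0x00
[10] tail/zero = 0x00
[11] tail/zero = 0x00
[12] tail/zero = 0x00
[13] tail/zero = 0x00
[14] tail/zero = 0x00
[15] tail/zero = 0x00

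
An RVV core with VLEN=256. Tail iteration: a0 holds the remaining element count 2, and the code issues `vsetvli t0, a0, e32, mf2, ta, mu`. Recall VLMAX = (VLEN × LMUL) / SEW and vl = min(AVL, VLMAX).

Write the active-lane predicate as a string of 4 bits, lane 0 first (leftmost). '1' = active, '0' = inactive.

predicate = 1100

VLMAX = VLEN×LMUL/SEW = 256×1/2/32 = 4
vl = min(AVL, VLMAX) = min(2, 4) = 2
bits (lane 0 leftmost): 1100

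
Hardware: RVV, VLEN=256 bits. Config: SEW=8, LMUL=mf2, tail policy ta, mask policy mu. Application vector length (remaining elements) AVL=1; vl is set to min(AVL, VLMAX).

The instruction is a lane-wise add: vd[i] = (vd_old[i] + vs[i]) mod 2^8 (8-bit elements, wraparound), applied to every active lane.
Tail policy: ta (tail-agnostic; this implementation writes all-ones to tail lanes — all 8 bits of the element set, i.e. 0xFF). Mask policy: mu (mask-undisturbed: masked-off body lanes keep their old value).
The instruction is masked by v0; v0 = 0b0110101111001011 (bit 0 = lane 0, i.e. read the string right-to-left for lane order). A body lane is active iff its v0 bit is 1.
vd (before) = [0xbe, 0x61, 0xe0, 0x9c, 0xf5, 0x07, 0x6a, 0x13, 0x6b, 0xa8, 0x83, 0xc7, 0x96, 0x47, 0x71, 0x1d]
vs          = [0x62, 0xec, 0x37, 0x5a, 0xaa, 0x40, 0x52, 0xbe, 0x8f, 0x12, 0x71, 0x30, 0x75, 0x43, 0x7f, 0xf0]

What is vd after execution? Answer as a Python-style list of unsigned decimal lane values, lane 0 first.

vd = [32, 255, 255, 255, 255, 255, 255, 255, 255, 255, 255, 255, 255, 255, 255, 255]

VLMAX = VLEN×LMUL/SEW = 256×1/2/8 = 16
AVL=1 ≤ VLMAX=16, so vl = 1
vd[0] add(0xbe,0x62) -> 0x20
vd[1] tail/ones -> 0xff
vd[2] tail/ones -> 0xff
vd[3] tail/ones -> 0xff
vd[4] tail/ones -> 0xff
vd[5] tail/ones -> 0xff
vd[6] tail/ones -> 0xff
vd[7] tail/ones -> 0xff
vd[8] tail/ones -> 0xff
vd[9] tail/ones -> 0xff
vd[10] tail/ones -> 0xff
vd[11] tail/ones -> 0xff
vd[12] tail/ones -> 0xff
vd[13] tail/ones -> 0xff
vd[14] tail/ones -> 0xff
vd[15] tail/ones -> 0xff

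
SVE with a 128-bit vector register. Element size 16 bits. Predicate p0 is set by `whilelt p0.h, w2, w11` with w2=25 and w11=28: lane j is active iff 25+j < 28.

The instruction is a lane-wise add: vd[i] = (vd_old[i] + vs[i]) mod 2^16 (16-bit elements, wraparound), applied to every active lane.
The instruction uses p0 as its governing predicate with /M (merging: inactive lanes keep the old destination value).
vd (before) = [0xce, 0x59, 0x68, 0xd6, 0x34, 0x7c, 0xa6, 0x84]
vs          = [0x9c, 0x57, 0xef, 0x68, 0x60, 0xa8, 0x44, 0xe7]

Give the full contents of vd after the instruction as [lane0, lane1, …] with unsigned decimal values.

vd = [362, 176, 343, 214, 52, 124, 166, 132]

lane count: 128 div 16 = 8
p0[j] = (25+j < 28); true for j=0..2 → 3 lanes set
  i=0: add(0xce,0x9c) → 362
  i=1: add(0x59,0x57) → 176
  i=2: add(0x68,0xef) → 343
  i=3: tail/keep → 214
  i=4: tail/keep → 52
  i=5: tail/keep → 124
  i=6: tail/keep → 166
  i=7: tail/keep → 132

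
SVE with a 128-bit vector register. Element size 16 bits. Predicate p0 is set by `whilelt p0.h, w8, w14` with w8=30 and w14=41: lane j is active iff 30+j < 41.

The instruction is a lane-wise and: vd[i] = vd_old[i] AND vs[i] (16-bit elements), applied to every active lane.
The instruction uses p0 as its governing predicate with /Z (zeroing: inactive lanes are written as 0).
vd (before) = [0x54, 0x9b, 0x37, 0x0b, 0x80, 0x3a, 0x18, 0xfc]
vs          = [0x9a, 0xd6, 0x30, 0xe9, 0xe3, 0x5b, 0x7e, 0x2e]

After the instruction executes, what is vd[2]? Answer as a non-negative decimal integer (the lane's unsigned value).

128-bit reg / 16-bit elem → 8 lanes
active while 30+j < 41, i.e. j ∈ [0,11) capped at 8 ⇒ 8
  i=0: and(0x54,0x9a) → 16
  i=1: and(0x9b,0xd6) → 146
  i=2: and(0x37,0x30) → 48
  i=3: and(0x0b,0xe9) → 9
  i=4: and(0x80,0xe3) → 128
  i=5: and(0x3a,0x5b) → 26
  i=6: and(0x18,0x7e) → 24
  i=7: and(0xfc,0x2e) → 44

vd[2] = 48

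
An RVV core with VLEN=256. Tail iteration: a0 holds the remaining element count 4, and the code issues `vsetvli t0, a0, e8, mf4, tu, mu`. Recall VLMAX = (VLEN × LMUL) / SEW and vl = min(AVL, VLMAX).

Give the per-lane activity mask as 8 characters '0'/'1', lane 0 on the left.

predicate = 11110000

lanes per group: 256·1/4/8 = 8
AVL=4 ≤ VLMAX=8, so vl = 4
bits (lane 0 leftmost): 11110000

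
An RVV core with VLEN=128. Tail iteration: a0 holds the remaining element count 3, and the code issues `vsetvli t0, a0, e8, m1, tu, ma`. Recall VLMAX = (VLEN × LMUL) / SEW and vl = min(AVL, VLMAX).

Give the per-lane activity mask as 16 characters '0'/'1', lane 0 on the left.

VLMAX = (128 × 1) / 8 = 16 lanes
vl = min(AVL, VLMAX) = min(3, 16) = 3
bits (lane 0 leftmost): 1110000000000000

predicate = 1110000000000000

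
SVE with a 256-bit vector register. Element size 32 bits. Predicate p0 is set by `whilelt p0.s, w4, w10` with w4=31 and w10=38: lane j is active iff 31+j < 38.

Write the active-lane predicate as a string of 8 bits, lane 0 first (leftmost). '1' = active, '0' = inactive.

256-bit reg / 32-bit elem → 8 lanes
active while 31+j < 38, i.e. j ∈ [0,7) capped at 8 ⇒ 7
bits (lane 0 leftmost): 11111110

predicate = 11111110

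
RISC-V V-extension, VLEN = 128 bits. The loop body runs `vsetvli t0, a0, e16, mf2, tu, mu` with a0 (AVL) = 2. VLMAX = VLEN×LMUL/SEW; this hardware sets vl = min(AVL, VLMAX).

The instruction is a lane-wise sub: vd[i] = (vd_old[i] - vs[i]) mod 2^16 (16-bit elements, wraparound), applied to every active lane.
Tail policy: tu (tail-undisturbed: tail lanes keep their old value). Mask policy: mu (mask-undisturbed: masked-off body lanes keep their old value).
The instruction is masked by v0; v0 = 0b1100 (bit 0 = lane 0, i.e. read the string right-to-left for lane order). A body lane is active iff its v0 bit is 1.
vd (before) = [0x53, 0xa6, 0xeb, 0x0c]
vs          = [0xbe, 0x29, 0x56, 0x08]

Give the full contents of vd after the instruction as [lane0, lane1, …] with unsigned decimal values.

vd = [83, 166, 235, 12]

VLMAX = (128 × 1/2) / 16 = 4 lanes
vl = min(AVL, VLMAX) = min(2, 4) = 2
[0] mask-off/keep = 0x53
[1] mask-off/keep = 0xa6
[2] tail/keep = 0xeb
[3] tail/keep = 0x0c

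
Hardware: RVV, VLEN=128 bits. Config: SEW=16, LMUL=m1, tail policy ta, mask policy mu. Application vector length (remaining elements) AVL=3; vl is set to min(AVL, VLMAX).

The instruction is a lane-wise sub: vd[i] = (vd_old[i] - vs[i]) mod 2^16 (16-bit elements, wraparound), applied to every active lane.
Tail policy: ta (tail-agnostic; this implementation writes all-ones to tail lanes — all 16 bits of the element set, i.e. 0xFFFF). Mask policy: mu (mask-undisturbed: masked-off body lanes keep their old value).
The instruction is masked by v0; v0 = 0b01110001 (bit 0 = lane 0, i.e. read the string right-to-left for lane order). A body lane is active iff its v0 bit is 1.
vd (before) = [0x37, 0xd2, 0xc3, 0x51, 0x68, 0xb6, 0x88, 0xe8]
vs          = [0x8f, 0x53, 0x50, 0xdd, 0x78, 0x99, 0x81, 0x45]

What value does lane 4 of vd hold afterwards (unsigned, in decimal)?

VLMAX = (128 × 1) / 16 = 8 lanes
vl ← min(3, 8) = 3
  i=0: sub(0x37,0x8f) → 65448
  i=1: mask-off/keep → 210
  i=2: mask-off/keep → 195
  i=3: tail/ones → 65535
  i=4: tail/ones → 65535
  i=5: tail/ones → 65535
  i=6: tail/ones → 65535
  i=7: tail/ones → 65535

vd[4] = 65535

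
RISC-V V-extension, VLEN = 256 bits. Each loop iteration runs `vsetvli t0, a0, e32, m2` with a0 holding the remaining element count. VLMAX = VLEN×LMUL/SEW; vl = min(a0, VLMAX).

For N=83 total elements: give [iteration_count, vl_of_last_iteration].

VLMAX = (256 × 2) / 32 = 16 lanes
iterations = ceil(83/16) = 6; final-pass vl = 3

[iterations, last_vl] = [6, 3]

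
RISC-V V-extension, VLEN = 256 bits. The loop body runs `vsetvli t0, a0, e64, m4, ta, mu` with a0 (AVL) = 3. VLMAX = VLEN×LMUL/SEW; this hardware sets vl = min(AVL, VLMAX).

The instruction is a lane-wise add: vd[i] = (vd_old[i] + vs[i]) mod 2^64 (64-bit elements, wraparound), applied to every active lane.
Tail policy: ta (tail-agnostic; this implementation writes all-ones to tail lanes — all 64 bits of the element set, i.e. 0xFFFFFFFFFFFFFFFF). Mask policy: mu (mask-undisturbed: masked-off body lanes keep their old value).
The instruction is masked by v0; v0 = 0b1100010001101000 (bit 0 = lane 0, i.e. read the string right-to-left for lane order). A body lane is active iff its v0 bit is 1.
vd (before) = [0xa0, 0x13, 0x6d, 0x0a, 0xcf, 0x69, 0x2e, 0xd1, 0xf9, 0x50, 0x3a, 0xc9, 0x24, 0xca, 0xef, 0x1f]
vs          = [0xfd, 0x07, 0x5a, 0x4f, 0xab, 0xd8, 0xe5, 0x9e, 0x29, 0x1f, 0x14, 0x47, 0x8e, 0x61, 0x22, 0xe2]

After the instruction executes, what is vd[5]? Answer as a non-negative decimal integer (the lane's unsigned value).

vd[5] = 18446744073709551615

VLMAX = VLEN×LMUL/SEW = 256×4/64 = 16
vl = min(AVL, VLMAX) = min(3, 16) = 3
[0] mask-off/keep = 0xa0
[1] mask-off/keep = 0x13
[2] mask-off/keep = 0x6d
[3] tail/ones = 0xffffffffffffffff
[4] tail/ones = 0xffffffffffffffff
[5] tail/ones = 0xffffffffffffffff
[6] tail/ones = 0xffffffffffffffff
[7] tail/ones = 0xffffffffffffffff
[8] tail/ones = 0xffffffffffffffff
[9] tail/ones = 0xffffffffffffffff
[10] tail/ones = 0xffffffffffffffff
[11] tail/ones = 0xffffffffffffffff
[12] tail/ones = 0xffffffffffffffff
[13] tail/ones = 0xffffffffffffffff
[14] tail/ones = 0xffffffffffffffff
[15] tail/ones = 0xffffffffffffffff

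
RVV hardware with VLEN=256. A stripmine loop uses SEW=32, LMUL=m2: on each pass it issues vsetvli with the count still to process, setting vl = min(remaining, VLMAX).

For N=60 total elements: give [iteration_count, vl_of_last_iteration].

lanes per group: 256·2/32 = 16
iterations = ceil(60/16) = 4; final-pass vl = 12

[iterations, last_vl] = [4, 12]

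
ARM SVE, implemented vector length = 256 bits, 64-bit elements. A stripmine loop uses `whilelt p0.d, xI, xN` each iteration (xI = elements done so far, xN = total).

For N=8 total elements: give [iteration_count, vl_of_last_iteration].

[iterations, last_vl] = [2, 4]

256-bit reg / 64-bit elem → 4 lanes
iterations = ceil(8/4) = 2; final-pass vl = 4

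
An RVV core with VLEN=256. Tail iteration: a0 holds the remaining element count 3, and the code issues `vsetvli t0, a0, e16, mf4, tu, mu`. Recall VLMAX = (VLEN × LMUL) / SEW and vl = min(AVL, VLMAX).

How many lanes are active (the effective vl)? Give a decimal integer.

vl = 3

VLMAX = VLEN×LMUL/SEW = 256×1/4/16 = 4
AVL=3 ≤ VLMAX=4, so vl = 3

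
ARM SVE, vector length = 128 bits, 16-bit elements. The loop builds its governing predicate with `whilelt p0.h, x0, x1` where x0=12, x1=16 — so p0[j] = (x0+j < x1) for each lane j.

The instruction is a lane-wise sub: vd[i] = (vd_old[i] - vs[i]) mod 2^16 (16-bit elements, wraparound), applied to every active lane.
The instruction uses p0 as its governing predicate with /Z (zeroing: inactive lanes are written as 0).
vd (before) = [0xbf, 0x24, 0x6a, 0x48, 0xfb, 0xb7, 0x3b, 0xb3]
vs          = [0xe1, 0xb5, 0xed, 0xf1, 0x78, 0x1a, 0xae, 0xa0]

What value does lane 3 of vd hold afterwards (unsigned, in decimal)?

vd[3] = 65367

128-bit reg / 16-bit elem → 8 lanes
p0[j] = (12+j < 16); true for j=0..3 → 4 lanes set
[0] sub(0xbf,0xe1) = 0xffde
[1] sub(0x24,0xb5) = 0xff6f
[2] sub(0x6a,0xed) = 0xff7d
[3] sub(0x48,0xf1) = 0xff57
[4] tail/zero = 0x00
[5] tail/zero = 0x00
[6] tail/zero = 0x00
[7] tail/zero = 0x00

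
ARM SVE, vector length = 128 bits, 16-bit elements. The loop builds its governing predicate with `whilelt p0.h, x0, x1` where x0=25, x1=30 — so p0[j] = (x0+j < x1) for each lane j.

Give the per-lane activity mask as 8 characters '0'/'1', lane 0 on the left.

predicate = 11111000

128-bit reg / 16-bit elem → 8 lanes
active while 25+j < 30, i.e. j ∈ [0,5) capped at 8 ⇒ 5
bits (lane 0 leftmost): 11111000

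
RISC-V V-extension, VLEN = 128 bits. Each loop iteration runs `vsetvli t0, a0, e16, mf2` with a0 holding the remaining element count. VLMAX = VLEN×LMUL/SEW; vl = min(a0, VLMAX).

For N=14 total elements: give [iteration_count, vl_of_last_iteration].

VLMAX = VLEN×LMUL/SEW = 128×1/2/16 = 4
iterations = ceil(14/4) = 4; final-pass vl = 2

[iterations, last_vl] = [4, 2]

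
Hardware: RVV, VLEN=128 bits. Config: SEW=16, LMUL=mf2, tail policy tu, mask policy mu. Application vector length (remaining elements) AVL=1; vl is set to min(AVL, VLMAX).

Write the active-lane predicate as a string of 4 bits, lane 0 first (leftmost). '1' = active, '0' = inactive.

predicate = 1000

lanes per group: 128·1/2/16 = 4
AVL=1 ≤ VLMAX=4, so vl = 1
bits (lane 0 leftmost): 1000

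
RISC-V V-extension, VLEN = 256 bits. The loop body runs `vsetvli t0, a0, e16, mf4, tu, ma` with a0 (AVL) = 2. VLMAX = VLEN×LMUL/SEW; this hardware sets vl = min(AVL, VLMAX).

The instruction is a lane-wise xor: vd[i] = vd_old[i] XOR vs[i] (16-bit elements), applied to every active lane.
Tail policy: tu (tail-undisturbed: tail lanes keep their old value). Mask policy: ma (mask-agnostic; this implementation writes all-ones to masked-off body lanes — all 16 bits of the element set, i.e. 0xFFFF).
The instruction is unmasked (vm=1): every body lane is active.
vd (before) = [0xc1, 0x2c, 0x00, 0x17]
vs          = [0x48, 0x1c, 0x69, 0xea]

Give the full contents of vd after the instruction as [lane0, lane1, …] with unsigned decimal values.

VLMAX = (256 × 1/4) / 16 = 4 lanes
vl = min(AVL, VLMAX) = min(2, 4) = 2
vd[0] xor(0xc1,0x48) -> 0x89
vd[1] xor(0x2c,0x1c) -> 0x30
vd[2] tail/keep -> 0x00
vd[3] tail/keep -> 0x17

vd = [137, 48, 0, 23]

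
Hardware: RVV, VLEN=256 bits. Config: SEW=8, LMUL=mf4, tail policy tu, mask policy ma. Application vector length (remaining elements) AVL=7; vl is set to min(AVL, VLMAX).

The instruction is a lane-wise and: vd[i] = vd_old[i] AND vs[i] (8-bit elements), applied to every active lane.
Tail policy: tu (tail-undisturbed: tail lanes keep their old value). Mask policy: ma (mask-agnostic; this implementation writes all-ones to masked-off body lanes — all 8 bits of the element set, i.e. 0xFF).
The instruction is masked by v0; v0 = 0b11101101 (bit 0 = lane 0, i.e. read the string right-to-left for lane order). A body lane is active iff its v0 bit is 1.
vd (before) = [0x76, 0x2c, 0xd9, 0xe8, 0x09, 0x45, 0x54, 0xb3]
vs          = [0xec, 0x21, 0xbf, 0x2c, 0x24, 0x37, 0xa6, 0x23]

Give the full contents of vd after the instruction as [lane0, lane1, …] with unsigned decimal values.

VLMAX = VLEN×LMUL/SEW = 256×1/4/8 = 8
vl ← min(7, 8) = 7
lane  0: and(0x76,0xec) ⇒ 0x64
lane  1: mask-off/ones ⇒ 0xff
lane  2: and(0xd9,0xbf) ⇒ 0x99
lane  3: and(0xe8,0x2c) ⇒ 0x28
lane  4: mask-off/ones ⇒ 0xff
lane  5: and(0x45,0x37) ⇒ 0x05
lane  6: and(0x54,0xa6) ⇒ 0x04
lane  7: tail/keep ⇒ 0xb3

vd = [100, 255, 153, 40, 255, 5, 4, 179]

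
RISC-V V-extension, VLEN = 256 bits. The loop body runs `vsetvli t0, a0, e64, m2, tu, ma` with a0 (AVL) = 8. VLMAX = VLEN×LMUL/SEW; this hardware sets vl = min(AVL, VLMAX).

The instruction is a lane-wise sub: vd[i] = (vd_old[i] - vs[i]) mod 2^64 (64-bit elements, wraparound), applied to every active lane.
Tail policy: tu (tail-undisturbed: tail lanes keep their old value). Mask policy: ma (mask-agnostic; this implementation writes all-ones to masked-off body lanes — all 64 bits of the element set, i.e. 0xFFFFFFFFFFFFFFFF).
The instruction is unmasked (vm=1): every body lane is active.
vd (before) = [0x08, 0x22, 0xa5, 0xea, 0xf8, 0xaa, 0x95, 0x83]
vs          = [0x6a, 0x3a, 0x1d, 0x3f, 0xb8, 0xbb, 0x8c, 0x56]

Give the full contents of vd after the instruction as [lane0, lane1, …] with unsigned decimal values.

vd = [18446744073709551518, 18446744073709551592, 136, 171, 64, 18446744073709551599, 9, 45]

VLMAX = VLEN×LMUL/SEW = 256×2/64 = 8
vl ← min(8, 8) = 8
[0] sub(0x08,0x6a) = 0xffffffffffffff9e
[1] sub(0x22,0x3a) = 0xffffffffffffffe8
[2] sub(0xa5,0x1d) = 0x88
[3] sub(0xea,0x3f) = 0xab
[4] sub(0xf8,0xb8) = 0x40
[5] sub(0xaa,0xbb) = 0xffffffffffffffef
[6] sub(0x95,0x8c) = 0x09
[7] sub(0x83,0x56) = 0x2d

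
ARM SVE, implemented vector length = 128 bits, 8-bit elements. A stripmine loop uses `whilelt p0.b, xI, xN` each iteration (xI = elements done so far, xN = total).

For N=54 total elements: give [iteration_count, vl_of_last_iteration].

[iterations, last_vl] = [4, 6]

lane count: 128 div 8 = 16
54 elements at 16/iter → 4 passes, remainder 6 on the last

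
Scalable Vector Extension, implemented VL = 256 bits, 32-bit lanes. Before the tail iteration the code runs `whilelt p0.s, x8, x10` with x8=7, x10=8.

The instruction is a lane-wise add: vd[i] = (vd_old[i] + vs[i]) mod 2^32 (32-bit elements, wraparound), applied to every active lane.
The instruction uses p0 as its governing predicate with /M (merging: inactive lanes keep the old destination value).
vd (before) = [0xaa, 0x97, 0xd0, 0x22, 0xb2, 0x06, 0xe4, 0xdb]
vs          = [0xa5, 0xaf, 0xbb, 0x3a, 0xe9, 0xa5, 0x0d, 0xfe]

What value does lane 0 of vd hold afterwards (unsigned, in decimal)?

vd[0] = 335

256-bit reg / 32-bit elem → 8 lanes
active while 7+j < 8, i.e. j ∈ [0,1) capped at 8 ⇒ 1
  i=0: add(0xaa,0xa5) → 335
  i=1: tail/keep → 151
  i=2: tail/keep → 208
  i=3: tail/keep → 34
  i=4: tail/keep → 178
  i=5: tail/keep → 6
  i=6: tail/keep → 228
  i=7: tail/keep → 219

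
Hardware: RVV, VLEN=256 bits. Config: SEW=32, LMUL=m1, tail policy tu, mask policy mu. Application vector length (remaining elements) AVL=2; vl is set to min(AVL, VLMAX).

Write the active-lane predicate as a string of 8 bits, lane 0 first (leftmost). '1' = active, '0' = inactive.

predicate = 11000000

VLMAX = (256 × 1) / 32 = 8 lanes
vl ← min(2, 8) = 2
bits (lane 0 leftmost): 11000000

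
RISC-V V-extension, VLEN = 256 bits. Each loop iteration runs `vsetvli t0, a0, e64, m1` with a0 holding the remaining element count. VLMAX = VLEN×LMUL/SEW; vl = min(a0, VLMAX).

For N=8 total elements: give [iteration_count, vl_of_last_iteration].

VLMAX = VLEN×LMUL/SEW = 256×1/64 = 4
iterations = ceil(8/4) = 2; final-pass vl = 4

[iterations, last_vl] = [2, 4]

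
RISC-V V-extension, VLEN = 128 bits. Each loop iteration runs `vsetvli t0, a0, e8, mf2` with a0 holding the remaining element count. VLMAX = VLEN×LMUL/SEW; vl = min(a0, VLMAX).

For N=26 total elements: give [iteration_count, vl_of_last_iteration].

lanes per group: 128·1/2/8 = 8
iterations = ceil(26/8) = 4; final-pass vl = 2

[iterations, last_vl] = [4, 2]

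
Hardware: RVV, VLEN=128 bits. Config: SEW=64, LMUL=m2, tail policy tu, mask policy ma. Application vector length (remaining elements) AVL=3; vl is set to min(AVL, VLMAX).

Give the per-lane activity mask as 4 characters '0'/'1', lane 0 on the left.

predicate = 1110

VLMAX = VLEN×LMUL/SEW = 128×2/64 = 4
AVL=3 ≤ VLMAX=4, so vl = 3
bits (lane 0 leftmost): 1110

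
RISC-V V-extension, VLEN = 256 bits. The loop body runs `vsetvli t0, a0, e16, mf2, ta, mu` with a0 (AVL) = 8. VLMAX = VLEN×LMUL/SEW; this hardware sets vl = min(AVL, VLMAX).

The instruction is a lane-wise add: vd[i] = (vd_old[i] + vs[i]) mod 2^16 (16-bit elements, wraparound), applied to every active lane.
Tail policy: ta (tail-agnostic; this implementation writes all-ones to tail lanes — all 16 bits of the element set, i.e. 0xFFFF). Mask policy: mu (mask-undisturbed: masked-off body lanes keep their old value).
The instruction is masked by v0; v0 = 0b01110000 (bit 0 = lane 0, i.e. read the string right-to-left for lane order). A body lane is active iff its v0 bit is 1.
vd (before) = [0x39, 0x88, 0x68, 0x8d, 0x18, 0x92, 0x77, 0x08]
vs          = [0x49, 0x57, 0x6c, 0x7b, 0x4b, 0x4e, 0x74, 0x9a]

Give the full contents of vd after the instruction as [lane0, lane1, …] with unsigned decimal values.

vd = [57, 136, 104, 141, 99, 224, 235, 8]

VLMAX = (256 × 1/2) / 16 = 8 lanes
vl ← min(8, 8) = 8
vd[0] mask-off/keep -> 0x39
vd[1] mask-off/keep -> 0x88
vd[2] mask-off/keep -> 0x68
vd[3] mask-off/keep -> 0x8d
vd[4] add(0x18,0x4b) -> 0x63
vd[5] add(0x92,0x4e) -> 0xe0
vd[6] add(0x77,0x74) -> 0xeb
vd[7] mask-off/keep -> 0x08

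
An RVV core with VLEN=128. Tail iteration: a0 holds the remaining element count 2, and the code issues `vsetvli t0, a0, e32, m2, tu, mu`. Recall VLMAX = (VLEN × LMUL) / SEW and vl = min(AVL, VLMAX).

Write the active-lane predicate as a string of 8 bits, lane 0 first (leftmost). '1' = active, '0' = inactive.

predicate = 11000000

VLMAX = (128 × 2) / 32 = 8 lanes
vl = min(AVL, VLMAX) = min(2, 8) = 2
bits (lane 0 leftmost): 11000000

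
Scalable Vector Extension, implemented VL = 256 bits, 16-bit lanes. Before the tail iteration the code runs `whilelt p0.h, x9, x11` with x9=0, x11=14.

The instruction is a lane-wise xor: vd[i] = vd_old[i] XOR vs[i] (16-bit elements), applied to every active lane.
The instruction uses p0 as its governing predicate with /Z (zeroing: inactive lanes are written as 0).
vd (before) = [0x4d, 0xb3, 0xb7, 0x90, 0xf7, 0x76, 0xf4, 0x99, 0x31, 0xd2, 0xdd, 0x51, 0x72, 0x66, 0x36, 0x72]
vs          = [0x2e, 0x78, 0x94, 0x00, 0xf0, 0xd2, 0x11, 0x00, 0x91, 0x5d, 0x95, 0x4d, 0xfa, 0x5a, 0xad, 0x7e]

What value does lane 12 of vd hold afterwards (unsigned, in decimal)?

vd[12] = 136

256-bit reg / 16-bit elem → 16 lanes
whilelt: lane j active iff 0+j < 14 → j < 14 → 14 active
lane  0: xor(0x4d,0x2e) ⇒ 0x63
lane  1: xor(0xb3,0x78) ⇒ 0xcb
lane  2: xor(0xb7,0x94) ⇒ 0x23
lane  3: xor(0x90,0x00) ⇒ 0x90
lane  4: xor(0xf7,0xf0) ⇒ 0x07
lane  5: xor(0x76,0xd2) ⇒ 0xa4
lane  6: xor(0xf4,0x11) ⇒ 0xe5
lane  7: xor(0x99,0x00) ⇒ 0x99
lane  8: xor(0x31,0x91) ⇒ 0xa0
lane  9: xor(0xd2,0x5d) ⇒ 0x8f
lane 10: xor(0xdd,0x95) ⇒ 0x48
lane 11: xor(0x51,0x4d) ⇒ 0x1c
lane 12: xor(0x72,0xfa) ⇒ 0x88
lane 13: xor(0x66,0x5a) ⇒ 0x3c
lane 14: tail/zero ⇒ 0x00
lane 15: tail/zero ⇒ 0x00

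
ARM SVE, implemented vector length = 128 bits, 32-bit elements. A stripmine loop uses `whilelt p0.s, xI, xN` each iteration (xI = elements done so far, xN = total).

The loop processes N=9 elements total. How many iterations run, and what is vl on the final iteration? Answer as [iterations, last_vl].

lane count: 128 div 32 = 4
9 elements at 4/iter → 3 passes, remainder 1 on the last

[iterations, last_vl] = [3, 1]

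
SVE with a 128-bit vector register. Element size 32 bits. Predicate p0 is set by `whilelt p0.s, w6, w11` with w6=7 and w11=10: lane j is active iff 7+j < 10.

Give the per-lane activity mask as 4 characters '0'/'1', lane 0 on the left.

128-bit reg / 32-bit elem → 4 lanes
whilelt: lane j active iff 7+j < 10 → j < 3 → 3 active
bits (lane 0 leftmost): 1110

predicate = 1110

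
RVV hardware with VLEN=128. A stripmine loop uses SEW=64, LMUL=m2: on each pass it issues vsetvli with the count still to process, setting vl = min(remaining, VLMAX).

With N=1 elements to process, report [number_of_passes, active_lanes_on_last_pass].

VLMAX = (128 × 2) / 64 = 4 lanes
iterations = ceil(1/4) = 1; final-pass vl = 1

[iterations, last_vl] = [1, 1]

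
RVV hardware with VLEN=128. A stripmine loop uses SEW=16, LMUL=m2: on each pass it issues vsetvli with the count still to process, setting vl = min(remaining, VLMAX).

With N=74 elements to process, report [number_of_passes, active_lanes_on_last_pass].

lanes per group: 128·2/16 = 16
N=74: ⌈74/16⌉ = 5 iters; last vl = 74 − 4×16 = 10

[iterations, last_vl] = [5, 10]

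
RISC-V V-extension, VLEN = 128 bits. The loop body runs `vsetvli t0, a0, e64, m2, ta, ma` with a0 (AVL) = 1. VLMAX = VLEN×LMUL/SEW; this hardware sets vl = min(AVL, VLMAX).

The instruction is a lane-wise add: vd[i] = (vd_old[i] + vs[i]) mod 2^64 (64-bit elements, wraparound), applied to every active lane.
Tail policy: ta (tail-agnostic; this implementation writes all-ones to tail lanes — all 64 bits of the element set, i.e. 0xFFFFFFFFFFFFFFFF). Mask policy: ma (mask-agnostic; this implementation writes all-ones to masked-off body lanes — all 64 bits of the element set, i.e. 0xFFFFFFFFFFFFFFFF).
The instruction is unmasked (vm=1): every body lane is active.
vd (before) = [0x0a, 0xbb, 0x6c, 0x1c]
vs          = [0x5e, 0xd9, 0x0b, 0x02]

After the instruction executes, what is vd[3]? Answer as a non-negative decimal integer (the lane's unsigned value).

lanes per group: 128·2/64 = 4
vl = min(AVL, VLMAX) = min(1, 4) = 1
[0] add(0x0a,0x5e) = 0x68
[1] tail/ones = 0xffffffffffffffff
[2] tail/ones = 0xffffffffffffffff
[3] tail/ones = 0xffffffffffffffff

vd[3] = 18446744073709551615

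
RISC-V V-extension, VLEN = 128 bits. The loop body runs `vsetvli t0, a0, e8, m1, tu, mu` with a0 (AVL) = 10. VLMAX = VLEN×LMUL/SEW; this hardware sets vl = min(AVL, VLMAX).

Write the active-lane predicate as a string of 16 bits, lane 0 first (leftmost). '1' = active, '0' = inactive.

lanes per group: 128·1/8 = 16
vl ← min(10, 16) = 10
bits (lane 0 leftmost): 1111111111000000

predicate = 1111111111000000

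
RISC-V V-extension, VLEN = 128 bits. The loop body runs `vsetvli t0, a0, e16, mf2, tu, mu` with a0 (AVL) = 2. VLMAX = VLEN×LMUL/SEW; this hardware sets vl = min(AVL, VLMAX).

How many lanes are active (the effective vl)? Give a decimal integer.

lanes per group: 128·1/2/16 = 4
vl = min(AVL, VLMAX) = min(2, 4) = 2

vl = 2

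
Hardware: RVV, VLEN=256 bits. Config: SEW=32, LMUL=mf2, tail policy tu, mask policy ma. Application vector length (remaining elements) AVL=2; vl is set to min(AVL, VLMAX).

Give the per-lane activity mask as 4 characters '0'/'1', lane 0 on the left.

VLMAX = VLEN×LMUL/SEW = 256×1/2/32 = 4
vl ← min(2, 4) = 2
bits (lane 0 leftmost): 1100

predicate = 1100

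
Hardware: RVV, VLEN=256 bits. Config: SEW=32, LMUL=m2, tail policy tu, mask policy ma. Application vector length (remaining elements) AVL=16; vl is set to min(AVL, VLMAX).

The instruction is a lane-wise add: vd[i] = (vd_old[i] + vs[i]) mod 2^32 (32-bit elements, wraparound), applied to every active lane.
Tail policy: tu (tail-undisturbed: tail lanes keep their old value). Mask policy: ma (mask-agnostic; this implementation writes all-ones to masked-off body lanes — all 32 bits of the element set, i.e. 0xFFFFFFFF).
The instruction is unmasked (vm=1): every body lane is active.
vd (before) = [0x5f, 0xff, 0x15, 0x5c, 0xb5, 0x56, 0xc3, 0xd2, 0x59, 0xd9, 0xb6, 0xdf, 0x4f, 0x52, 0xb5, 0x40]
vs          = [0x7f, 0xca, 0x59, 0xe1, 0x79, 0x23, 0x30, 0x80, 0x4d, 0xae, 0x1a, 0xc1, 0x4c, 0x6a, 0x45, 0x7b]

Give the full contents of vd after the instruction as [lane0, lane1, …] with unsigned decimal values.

vd = [222, 457, 110, 317, 302, 121, 243, 338, 166, 391, 208, 416, 155, 188, 250, 187]

VLMAX = VLEN×LMUL/SEW = 256×2/32 = 16
AVL=16 ≤ VLMAX=16, so vl = 16
  i=0: add(0x5f,0x7f) → 222
  i=1: add(0xff,0xca) → 457
  i=2: add(0x15,0x59) → 110
  i=3: add(0x5c,0xe1) → 317
  i=4: add(0xb5,0x79) → 302
  i=5: add(0x56,0x23) → 121
  i=6: add(0xc3,0x30) → 243
  i=7: add(0xd2,0x80) → 338
  i=8: add(0x59,0x4d) → 166
  i=9: add(0xd9,0xae) → 391
  i=10: add(0xb6,0x1a) → 208
  i=11: add(0xdf,0xc1) → 416
  i=12: add(0x4f,0x4c) → 155
  i=13: add(0x52,0x6a) → 188
  i=14: add(0xb5,0x45) → 250
  i=15: add(0x40,0x7b) → 187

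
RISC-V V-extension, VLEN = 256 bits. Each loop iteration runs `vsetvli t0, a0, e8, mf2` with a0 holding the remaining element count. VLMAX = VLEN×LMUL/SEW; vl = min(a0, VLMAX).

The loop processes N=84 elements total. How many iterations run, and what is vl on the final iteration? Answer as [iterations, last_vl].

[iterations, last_vl] = [6, 4]

VLMAX = (256 × 1/2) / 8 = 16 lanes
iterations = ceil(84/16) = 6; final-pass vl = 4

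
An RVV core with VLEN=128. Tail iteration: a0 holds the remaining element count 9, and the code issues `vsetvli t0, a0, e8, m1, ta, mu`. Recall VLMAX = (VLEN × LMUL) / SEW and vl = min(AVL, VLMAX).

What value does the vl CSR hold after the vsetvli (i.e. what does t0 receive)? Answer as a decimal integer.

lanes per group: 128·1/8 = 16
AVL=9 ≤ VLMAX=16, so vl = 9

vl = 9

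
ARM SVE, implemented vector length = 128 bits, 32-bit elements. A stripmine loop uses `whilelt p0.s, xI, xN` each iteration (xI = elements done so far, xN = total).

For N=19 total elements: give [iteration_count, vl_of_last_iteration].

lane count: 128 div 32 = 4
N=19: ⌈19/4⌉ = 5 iters; last vl = 19 − 4×4 = 3

[iterations, last_vl] = [5, 3]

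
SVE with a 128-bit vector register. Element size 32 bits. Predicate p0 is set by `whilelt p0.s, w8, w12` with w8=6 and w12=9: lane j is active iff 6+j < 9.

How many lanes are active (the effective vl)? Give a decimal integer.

128-bit reg / 32-bit elem → 4 lanes
p0[j] = (6+j < 9); true for j=0..2 → 3 lanes set

vl = 3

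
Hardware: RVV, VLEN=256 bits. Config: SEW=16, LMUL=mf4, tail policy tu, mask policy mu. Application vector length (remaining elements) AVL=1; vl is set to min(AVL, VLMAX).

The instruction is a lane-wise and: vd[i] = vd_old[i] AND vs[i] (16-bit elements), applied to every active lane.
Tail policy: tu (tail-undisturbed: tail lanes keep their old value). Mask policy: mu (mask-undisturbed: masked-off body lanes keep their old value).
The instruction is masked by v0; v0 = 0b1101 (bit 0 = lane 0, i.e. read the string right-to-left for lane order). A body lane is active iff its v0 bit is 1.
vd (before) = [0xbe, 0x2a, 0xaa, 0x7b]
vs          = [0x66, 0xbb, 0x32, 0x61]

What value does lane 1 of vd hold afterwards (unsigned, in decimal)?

VLMAX = VLEN×LMUL/SEW = 256×1/4/16 = 4
vl ← min(1, 4) = 1
[0] and(0xbe,0x66) = 0x26
[1] tail/keep = 0x2a
[2] tail/keep = 0xaa
[3] tail/keep = 0x7b

vd[1] = 42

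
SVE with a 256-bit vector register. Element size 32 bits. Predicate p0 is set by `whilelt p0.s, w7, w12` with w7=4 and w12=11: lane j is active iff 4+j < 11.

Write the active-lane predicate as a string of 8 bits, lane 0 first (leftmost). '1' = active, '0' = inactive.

register lanes = 256/32 = 8
whilelt: lane j active iff 4+j < 11 → j < 7 → 7 active
bits (lane 0 leftmost): 11111110

predicate = 11111110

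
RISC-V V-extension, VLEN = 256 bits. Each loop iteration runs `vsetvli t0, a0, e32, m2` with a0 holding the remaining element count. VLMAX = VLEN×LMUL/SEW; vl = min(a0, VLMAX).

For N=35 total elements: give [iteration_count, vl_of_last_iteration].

[iterations, last_vl] = [3, 3]

lanes per group: 256·2/32 = 16
35 elements at 16/iter → 3 passes, remainder 3 on the last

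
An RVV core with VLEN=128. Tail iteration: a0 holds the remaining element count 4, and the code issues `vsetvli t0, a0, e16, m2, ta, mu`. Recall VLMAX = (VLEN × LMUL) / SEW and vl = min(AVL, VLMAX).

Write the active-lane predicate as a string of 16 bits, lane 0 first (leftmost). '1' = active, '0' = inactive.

VLMAX = VLEN×LMUL/SEW = 128×2/16 = 16
vl ← min(4, 16) = 4
bits (lane 0 leftmost): 1111000000000000

predicate = 1111000000000000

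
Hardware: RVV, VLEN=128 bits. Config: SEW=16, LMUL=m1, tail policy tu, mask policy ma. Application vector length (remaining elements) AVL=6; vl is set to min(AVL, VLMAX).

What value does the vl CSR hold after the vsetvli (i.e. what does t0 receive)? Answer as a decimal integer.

lanes per group: 128·1/16 = 8
vl ← min(6, 8) = 6

vl = 6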